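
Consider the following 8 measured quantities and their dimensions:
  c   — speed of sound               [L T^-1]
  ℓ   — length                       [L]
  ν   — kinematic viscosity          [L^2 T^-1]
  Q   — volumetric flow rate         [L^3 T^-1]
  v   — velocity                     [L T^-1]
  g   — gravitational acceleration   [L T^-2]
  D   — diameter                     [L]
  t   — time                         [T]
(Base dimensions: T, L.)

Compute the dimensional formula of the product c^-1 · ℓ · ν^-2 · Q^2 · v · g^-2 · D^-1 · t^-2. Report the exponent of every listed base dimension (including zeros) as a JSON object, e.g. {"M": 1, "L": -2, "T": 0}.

{"T": 2, "L": 0}

Write exponents as rows T,L / cols c,ℓ,ν,Q,v,g,D,t:
  T: [-1  0 -1 -1 -1 -2  0  1]
  L: [ 1  1  2  3  1  1  1  0]
  [T]: (-1)·-1+(1)·0+(-2)·-1+(2)·-1+(1)·-1+(-2)·-2+(-1)·0+(-2)·1 = 2
  [L]: (-1)·1+(1)·1+(-2)·2+(2)·3+(1)·1+(-2)·1+(-1)·1+(-2)·0 = 0
⇒ T^2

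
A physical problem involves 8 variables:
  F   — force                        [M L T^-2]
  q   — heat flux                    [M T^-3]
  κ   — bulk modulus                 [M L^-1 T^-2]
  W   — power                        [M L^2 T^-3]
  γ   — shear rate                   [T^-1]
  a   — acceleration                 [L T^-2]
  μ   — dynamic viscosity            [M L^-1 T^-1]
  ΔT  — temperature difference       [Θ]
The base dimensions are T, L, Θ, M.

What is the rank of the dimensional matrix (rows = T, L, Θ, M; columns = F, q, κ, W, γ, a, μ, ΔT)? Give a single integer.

Dimensional matrix (T×L×Θ×M by F×q×κ×W×γ×a×μ×ΔT):
  T: [-2 -3 -2 -3 -1 -2 -1  0]
  L: [ 1  0 -1  2  0  1 -1  0]
  Θ: [ 0  0  0  0  0  0  0  1]
  M: [ 1  1  1  1  0  0  1  0]
RREF → pivots at {F,q,κ,ΔT} ⇒ r = 4

4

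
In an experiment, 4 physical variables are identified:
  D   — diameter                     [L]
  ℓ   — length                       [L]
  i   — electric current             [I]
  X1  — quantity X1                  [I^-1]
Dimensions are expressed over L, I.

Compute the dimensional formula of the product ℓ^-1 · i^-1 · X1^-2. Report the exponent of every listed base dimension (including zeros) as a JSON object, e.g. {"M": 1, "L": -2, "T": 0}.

Write exponents as rows L,I / cols D,ℓ,i,X1:
  L: [ 1  1  0  0]
  I: [ 0  0  1 -1]
  [L]: (-1)·1+(-1)·0+(-2)·0 = -1
  [I]: (-1)·0+(-1)·1+(-2)·-1 = 1
⇒ L^-1 I

{"L": -1, "I": 1}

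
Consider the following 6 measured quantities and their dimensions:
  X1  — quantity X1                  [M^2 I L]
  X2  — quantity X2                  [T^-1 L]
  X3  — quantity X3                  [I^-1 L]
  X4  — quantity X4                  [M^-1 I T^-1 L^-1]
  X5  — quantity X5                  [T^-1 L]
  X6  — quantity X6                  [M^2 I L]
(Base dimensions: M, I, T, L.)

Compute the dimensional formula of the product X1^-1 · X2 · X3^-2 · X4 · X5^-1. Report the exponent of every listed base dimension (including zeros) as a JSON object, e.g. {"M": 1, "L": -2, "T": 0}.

Write exponents as rows M,I,T,L / cols X1,X2,X3,X4,X5,X6:
  M: [ 2  0  0 -1  0  2]
  I: [ 1  0 -1  1  0  1]
  T: [ 0 -1  0 -1 -1  0]
  L: [ 1  1  1 -1  1  1]
  [M]: (-1)·2+(1)·0+(-2)·0+(1)·-1+(-1)·0 = -3
  [I]: (-1)·1+(1)·0+(-2)·-1+(1)·1+(-1)·0 = 2
  [T]: (-1)·0+(1)·-1+(-2)·0+(1)·-1+(-1)·-1 = -1
  [L]: (-1)·1+(1)·1+(-2)·1+(1)·-1+(-1)·1 = -4
⇒ M^-3 I^2 T^-1 L^-4

{"M": -3, "I": 2, "T": -1, "L": -4}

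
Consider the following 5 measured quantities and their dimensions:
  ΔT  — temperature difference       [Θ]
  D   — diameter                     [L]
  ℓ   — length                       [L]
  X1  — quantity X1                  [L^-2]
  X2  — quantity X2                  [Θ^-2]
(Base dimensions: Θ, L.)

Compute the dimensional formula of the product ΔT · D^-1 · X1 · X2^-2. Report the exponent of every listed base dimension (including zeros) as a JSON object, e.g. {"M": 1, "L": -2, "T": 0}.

Dimensional matrix (Θ×L by ΔT×D×ℓ×X1×X2):
  Θ: [ 1  0  0  0 -2]
  L: [ 0  1  1 -2  0]
  [Θ]: (1)·1+(-1)·0+(1)·0+(-2)·-2 = 5
  [L]: (1)·0+(-1)·1+(1)·-2+(-2)·0 = -3
⇒ Θ^5 L^-3

{"Θ": 5, "L": -3}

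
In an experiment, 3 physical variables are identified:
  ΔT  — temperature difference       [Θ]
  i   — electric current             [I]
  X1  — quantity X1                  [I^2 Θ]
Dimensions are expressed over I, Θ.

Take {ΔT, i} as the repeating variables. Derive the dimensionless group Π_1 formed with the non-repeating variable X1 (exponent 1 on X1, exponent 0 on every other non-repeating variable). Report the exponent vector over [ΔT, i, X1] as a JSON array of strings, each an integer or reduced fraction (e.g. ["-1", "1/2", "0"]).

["-1", "-2", "1"]

Dimensional matrix (I×Θ by ΔT×i×X1):
  I: [ 0  1  2]
  Θ: [ 1  0  1]
Row reduction gives pivot columns ΔT,i; rank = 2
Repeat: ΔT,i; free: X1
RREF:
  r0: [   1    0    1]
  r1: [   0    1    2]
Fix exponent of X1 at 1; solve each RREF row for its pivot's exponent:
  r0: exp(ΔT) + (1)·1 = 0 ⇒ exp(ΔT) = -1
  r1: exp(i) + (2)·1 = 0 ⇒ exp(i) = -2
Π_1 = ΔT^-1 · i^-2 · X1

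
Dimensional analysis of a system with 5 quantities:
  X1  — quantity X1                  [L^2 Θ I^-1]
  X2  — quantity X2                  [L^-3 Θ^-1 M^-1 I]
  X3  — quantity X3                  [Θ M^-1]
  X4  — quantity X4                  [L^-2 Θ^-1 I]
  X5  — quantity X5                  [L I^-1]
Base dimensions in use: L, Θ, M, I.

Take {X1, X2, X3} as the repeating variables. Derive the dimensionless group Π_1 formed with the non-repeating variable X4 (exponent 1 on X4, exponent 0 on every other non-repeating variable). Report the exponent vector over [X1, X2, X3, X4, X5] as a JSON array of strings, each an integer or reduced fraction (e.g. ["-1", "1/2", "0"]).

["1", "0", "0", "1", "0"]

Write exponents as rows L,Θ,M,I / cols X1,X2,X3,X4,X5:
  L: [ 2 -3  0 -2  1]
  Θ: [ 1 -1  1 -1  0]
  M: [ 0 -1 -1  0  0]
  I: [-1  1  0  1 -1]
RREF → pivots at {X1,X2,X3} ⇒ r = 3
Pivot set = {X1,X2,X3}, free = {X4,X5}
RREF:
  r0: [   1    0    0   -1    2]
  r1: [   0    1    0    0    1]
  r2: [   0    0    1    0   -1]
  r3: [   0    0    0    0    0]
Fix exponent of X4 at 1, X5 at 0; solve each RREF row for its pivot's exponent:
  r0: exp(X1) + (-1)·1 = 0 ⇒ exp(X1) = 1
  r1: exp(X2) + (0)·1 = 0 ⇒ exp(X2) = 0
  r2: exp(X3) + (0)·1 = 0 ⇒ exp(X3) = 0
Π_1 = X1 · X4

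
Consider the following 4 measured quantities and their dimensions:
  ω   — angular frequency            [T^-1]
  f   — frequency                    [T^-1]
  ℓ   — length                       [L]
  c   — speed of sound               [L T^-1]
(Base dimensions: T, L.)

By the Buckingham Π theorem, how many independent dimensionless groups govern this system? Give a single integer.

Write exponents as rows T,L / cols ω,f,ℓ,c:
  T: [-1 -1  0 -1]
  L: [ 0  0  1  1]
Row reduction gives pivot columns ω,ℓ; rank = 2
Π count = n − r = 4 − 2 = 2

2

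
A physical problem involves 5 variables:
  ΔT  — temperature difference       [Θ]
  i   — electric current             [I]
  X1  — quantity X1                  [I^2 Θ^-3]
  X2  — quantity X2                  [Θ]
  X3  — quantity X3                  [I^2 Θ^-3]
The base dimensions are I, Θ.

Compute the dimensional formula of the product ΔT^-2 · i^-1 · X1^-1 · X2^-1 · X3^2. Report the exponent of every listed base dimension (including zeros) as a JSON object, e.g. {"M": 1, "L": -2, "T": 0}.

{"I": 1, "Θ": -6}

Dimensional matrix (I×Θ by ΔT×i×X1×X2×X3):
  I: [ 0  1  2  0  2]
  Θ: [ 1  0 -3  1 -3]
  [I]: (-2)·0+(-1)·1+(-1)·2+(-1)·0+(2)·2 = 1
  [Θ]: (-2)·1+(-1)·0+(-1)·-3+(-1)·1+(2)·-3 = -6
⇒ I Θ^-6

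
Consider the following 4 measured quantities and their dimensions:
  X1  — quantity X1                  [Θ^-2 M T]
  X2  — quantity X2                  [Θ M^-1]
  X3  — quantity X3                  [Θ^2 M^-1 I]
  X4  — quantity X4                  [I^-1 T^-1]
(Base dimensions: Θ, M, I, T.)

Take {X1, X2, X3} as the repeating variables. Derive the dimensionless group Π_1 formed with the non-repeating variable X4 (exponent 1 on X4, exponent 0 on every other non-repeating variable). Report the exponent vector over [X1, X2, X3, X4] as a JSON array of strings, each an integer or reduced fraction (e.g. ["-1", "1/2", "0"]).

Dimensional matrix (Θ×M×I×T by X1×X2×X3×X4):
  Θ: [-2  1  2  0]
  M: [ 1 -1 -1  0]
  I: [ 0  0  1 -1]
  T: [ 1  0  0 -1]
Row reduction gives pivot columns X1,X2,X3; rank = 3
Repeat: X1,X2,X3; free: X4
RREF:
  r0: [   1    0    0   -1]
  r1: [   0    1    0    0]
  r2: [   0    0    1   -1]
  r3: [   0    0    0    0]
Fix exponent of X4 at 1; solve each RREF row for its pivot's exponent:
  r0: exp(X1) + (-1)·1 = 0 ⇒ exp(X1) = 1
  r1: exp(X2) + (0)·1 = 0 ⇒ exp(X2) = 0
  r2: exp(X3) + (-1)·1 = 0 ⇒ exp(X3) = 1
Π_1 = X1 · X3 · X4

["1", "0", "1", "1"]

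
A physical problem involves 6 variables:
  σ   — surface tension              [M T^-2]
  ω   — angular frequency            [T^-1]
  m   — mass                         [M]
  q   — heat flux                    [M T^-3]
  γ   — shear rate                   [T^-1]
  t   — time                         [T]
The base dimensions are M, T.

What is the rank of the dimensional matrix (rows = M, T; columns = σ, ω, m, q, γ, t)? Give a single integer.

2

Write exponents as rows M,T / cols σ,ω,m,q,γ,t:
  M: [ 1  0  1  1  0  0]
  T: [-2 -1  0 -3 -1  1]
Echelon form has 2 nonzero rows (pivots: σ,ω)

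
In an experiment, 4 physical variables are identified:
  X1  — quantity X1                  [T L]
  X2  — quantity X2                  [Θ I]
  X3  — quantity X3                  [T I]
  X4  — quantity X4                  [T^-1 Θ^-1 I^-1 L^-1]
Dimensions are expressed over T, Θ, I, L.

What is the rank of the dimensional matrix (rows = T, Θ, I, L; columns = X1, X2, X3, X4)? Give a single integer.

3

Exponent matrix [T,Θ,I,L] × [X1,X2,X3,X4]:
  T: [ 1  0  1 -1]
  Θ: [ 0  1  0 -1]
  I: [ 0  1  1 -1]
  L: [ 1  0  0 -1]
Row reduction gives pivot columns X1,X2,X3; rank = 3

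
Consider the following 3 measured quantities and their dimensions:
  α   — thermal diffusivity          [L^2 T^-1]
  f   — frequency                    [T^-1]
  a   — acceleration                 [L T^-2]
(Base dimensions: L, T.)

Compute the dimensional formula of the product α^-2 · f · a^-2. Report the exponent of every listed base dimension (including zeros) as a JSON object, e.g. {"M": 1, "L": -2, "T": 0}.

Write exponents as rows L,T / cols α,f,a:
  L: [ 2  0  1]
  T: [-1 -1 -2]
  [L]: (-2)·2+(1)·0+(-2)·1 = -6
  [T]: (-2)·-1+(1)·-1+(-2)·-2 = 5
⇒ L^-6 T^5

{"L": -6, "T": 5}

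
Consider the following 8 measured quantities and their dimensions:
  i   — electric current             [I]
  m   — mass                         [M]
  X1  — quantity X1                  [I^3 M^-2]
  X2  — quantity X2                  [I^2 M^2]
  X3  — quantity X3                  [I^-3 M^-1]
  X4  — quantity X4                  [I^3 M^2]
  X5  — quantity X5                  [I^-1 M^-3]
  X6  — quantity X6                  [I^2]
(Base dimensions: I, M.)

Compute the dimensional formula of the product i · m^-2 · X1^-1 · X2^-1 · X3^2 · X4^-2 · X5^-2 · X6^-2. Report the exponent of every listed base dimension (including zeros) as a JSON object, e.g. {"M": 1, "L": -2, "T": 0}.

{"I": -18, "M": -2}

Dimensional matrix (I×M by i×m×X1×X2×X3×X4×X5×X6):
  I: [ 1  0  3  2 -3  3 -1  2]
  M: [ 0  1 -2  2 -1  2 -3  0]
  [I]: (1)·1+(-2)·0+(-1)·3+(-1)·2+(2)·-3+(-2)·3+(-2)·-1+(-2)·2 = -18
  [M]: (1)·0+(-2)·1+(-1)·-2+(-1)·2+(2)·-1+(-2)·2+(-2)·-3+(-2)·0 = -2
⇒ I^-18 M^-2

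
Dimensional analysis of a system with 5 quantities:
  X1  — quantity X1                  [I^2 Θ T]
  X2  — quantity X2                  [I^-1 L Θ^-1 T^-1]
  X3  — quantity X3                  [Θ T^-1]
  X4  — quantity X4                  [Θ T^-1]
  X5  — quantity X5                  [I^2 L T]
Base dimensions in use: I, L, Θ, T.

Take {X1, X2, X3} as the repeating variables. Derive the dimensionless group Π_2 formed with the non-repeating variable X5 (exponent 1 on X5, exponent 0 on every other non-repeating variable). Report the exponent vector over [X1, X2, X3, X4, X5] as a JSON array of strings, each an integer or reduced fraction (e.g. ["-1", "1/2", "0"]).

Dimensional matrix (I×L×Θ×T by X1×X2×X3×X4×X5):
  I: [ 2 -1  0  0  2]
  L: [ 0  1  0  0  1]
  Θ: [ 1 -1  1  1  0]
  T: [ 1 -1 -1 -1  1]
Row reduction gives pivot columns X1,X2,X3; rank = 3
Pivot set = {X1,X2,X3}, free = {X4,X5}
RREF:
  r0: [   1    0    0    0  3/2]
  r1: [   0    1    0    0    1]
  r2: [   0    0    1    1 -1/2]
  r3: [   0    0    0    0    0]
Fix exponent of X5 at 1, X4 at 0; solve each RREF row for its pivot's exponent:
  r0: exp(X1) + (3/2)·1 = 0 ⇒ exp(X1) = -3/2
  r1: exp(X2) + (1)·1 = 0 ⇒ exp(X2) = -1
  r2: exp(X3) + (-1/2)·1 = 0 ⇒ exp(X3) = 1/2
Π_2 = X1^(-3/2) · X2^-1 · X3^(1/2) · X5

["-3/2", "-1", "1/2", "0", "1"]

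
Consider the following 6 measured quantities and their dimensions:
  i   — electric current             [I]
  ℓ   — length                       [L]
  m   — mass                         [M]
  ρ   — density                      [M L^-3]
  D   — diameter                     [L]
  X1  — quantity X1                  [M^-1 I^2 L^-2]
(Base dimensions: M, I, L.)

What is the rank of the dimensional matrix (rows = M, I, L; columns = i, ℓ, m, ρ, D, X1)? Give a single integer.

3

Write exponents as rows M,I,L / cols i,ℓ,m,ρ,D,X1:
  M: [ 0  0  1  1  0 -1]
  I: [ 1  0  0  0  0  2]
  L: [ 0  1  0 -3  1 -2]
Echelon form has 3 nonzero rows (pivots: i,ℓ,m)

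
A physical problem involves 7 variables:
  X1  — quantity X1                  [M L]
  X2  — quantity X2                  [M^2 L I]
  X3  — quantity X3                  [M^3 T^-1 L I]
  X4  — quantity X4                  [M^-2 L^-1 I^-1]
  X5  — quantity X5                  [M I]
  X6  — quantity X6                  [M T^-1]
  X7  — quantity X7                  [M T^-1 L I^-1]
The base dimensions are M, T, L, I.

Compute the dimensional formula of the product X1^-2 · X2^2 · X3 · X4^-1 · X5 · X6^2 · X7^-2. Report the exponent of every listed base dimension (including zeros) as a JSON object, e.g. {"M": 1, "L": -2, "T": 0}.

Dimensional matrix (M×T×L×I by X1×X2×X3×X4×X5×X6×X7):
  M: [ 1  2  3 -2  1  1  1]
  T: [ 0  0 -1  0  0 -1 -1]
  L: [ 1  1  1 -1  0  0  1]
  I: [ 0  1  1 -1  1  0 -1]
  [M]: (-2)·1+(2)·2+(1)·3+(-1)·-2+(1)·1+(2)·1+(-2)·1 = 8
  [T]: (-2)·0+(2)·0+(1)·-1+(-1)·0+(1)·0+(2)·-1+(-2)·-1 = -1
  [L]: (-2)·1+(2)·1+(1)·1+(-1)·-1+(1)·0+(2)·0+(-2)·1 = 0
  [I]: (-2)·0+(2)·1+(1)·1+(-1)·-1+(1)·1+(2)·0+(-2)·-1 = 7
⇒ M^8 T^-1 I^7

{"M": 8, "T": -1, "L": 0, "I": 7}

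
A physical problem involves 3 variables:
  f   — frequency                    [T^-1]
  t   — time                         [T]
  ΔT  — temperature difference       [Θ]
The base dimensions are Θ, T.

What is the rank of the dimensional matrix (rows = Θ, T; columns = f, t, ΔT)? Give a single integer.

Exponent matrix [Θ,T] × [f,t,ΔT]:
  Θ: [ 0  0  1]
  T: [-1  1  0]
RREF → pivots at {f,ΔT} ⇒ r = 2

2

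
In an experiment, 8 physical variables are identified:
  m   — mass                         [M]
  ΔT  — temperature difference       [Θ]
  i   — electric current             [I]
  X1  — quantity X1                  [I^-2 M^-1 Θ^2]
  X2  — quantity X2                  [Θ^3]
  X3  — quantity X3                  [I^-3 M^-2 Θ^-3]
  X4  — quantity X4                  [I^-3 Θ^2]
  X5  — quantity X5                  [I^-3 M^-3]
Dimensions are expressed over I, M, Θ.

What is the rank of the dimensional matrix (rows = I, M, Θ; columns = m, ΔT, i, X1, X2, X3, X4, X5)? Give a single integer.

3

Exponent matrix [I,M,Θ] × [m,ΔT,i,X1,X2,X3,X4,X5]:
  I: [ 0  0  1 -2  0 -3 -3 -3]
  M: [ 1  0  0 -1  0 -2  0 -3]
  Θ: [ 0  1  0  2  3 -3  2  0]
RREF → pivots at {m,ΔT,i} ⇒ r = 3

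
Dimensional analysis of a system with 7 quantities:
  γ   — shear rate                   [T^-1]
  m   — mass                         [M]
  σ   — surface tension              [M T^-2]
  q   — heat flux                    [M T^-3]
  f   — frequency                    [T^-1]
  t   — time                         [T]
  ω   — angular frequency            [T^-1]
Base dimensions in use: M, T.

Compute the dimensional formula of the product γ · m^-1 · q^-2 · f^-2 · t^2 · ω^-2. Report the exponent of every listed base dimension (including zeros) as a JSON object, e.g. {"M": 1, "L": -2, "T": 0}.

{"M": -3, "T": 11}

Write exponents as rows M,T / cols γ,m,σ,q,f,t,ω:
  M: [ 0  1  1  1  0  0  0]
  T: [-1  0 -2 -3 -1  1 -1]
  [M]: (1)·0+(-1)·1+(-2)·1+(-2)·0+(2)·0+(-2)·0 = -3
  [T]: (1)·-1+(-1)·0+(-2)·-3+(-2)·-1+(2)·1+(-2)·-1 = 11
⇒ M^-3 T^11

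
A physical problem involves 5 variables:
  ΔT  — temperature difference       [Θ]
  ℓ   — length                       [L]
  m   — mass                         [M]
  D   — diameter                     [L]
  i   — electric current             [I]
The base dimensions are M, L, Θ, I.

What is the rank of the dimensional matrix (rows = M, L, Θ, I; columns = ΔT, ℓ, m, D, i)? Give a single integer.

Dimensional matrix (M×L×Θ×I by ΔT×ℓ×m×D×i):
  M: [ 0  0  1  0  0]
  L: [ 0  1  0  1  0]
  Θ: [ 1  0  0  0  0]
  I: [ 0  0  0  0  1]
Echelon form has 4 nonzero rows (pivots: ΔT,ℓ,m,i)

4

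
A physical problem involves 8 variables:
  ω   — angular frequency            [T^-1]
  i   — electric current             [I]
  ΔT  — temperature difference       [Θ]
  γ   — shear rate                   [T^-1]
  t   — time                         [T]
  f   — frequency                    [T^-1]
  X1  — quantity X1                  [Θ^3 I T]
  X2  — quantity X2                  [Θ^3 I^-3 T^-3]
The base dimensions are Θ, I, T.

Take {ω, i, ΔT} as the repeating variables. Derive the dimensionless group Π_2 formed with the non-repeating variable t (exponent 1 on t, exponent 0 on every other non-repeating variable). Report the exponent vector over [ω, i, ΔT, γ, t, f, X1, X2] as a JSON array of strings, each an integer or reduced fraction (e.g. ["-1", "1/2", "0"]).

Write exponents as rows Θ,I,T / cols ω,i,ΔT,γ,t,f,X1,X2:
  Θ: [ 0  0  1  0  0  0  3  3]
  I: [ 0  1  0  0  0  0  1 -3]
  T: [-1  0  0 -1  1 -1  1 -3]
Row reduction gives pivot columns ω,i,ΔT; rank = 3
Repeat: ω,i,ΔT; free: γ,t,f,X1,X2
RREF:
  r0: [   1    0    0    1   -1    1   -1    3]
  r1: [   0    1    0    0    0    0    1   -3]
  r2: [   0    0    1    0    0    0    3    3]
Fix exponent of t at 1, γ at 0, f at 0, X1 at 0, X2 at 0; solve each RREF row for its pivot's exponent:
  r0: exp(ω) + (-1)·1 = 0 ⇒ exp(ω) = 1
  r1: exp(i) + (0)·1 = 0 ⇒ exp(i) = 0
  r2: exp(ΔT) + (0)·1 = 0 ⇒ exp(ΔT) = 0
Π_2 = ω · t

["1", "0", "0", "0", "1", "0", "0", "0"]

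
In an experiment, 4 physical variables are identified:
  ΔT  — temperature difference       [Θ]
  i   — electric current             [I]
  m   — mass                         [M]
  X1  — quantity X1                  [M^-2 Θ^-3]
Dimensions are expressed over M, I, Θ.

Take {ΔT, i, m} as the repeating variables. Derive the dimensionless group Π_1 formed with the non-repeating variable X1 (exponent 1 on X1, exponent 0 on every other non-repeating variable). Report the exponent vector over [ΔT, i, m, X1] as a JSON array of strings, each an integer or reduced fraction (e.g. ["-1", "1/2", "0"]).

["3", "0", "2", "1"]

Exponent matrix [M,I,Θ] × [ΔT,i,m,X1]:
  M: [ 0  0  1 -2]
  I: [ 0  1  0  0]
  Θ: [ 1  0  0 -3]
Echelon form has 3 nonzero rows (pivots: ΔT,i,m)
Pivot set = {ΔT,i,m}, free = {X1}
RREF:
  r0: [   1    0    0   -3]
  r1: [   0    1    0    0]
  r2: [   0    0    1   -2]
Fix exponent of X1 at 1; solve each RREF row for its pivot's exponent:
  r0: exp(ΔT) + (-3)·1 = 0 ⇒ exp(ΔT) = 3
  r1: exp(i) + (0)·1 = 0 ⇒ exp(i) = 0
  r2: exp(m) + (-2)·1 = 0 ⇒ exp(m) = 2
Π_1 = ΔT^3 · m^2 · X1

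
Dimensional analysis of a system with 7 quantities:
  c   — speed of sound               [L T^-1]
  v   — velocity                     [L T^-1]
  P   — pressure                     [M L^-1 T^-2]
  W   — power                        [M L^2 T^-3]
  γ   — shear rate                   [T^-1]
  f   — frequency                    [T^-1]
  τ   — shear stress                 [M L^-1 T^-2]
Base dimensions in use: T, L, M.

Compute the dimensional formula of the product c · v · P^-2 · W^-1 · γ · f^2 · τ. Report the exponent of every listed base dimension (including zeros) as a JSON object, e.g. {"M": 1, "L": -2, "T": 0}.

{"T": 0, "L": 1, "M": -2}

Exponent matrix [T,L,M] × [c,v,P,W,γ,f,τ]:
  T: [-1 -1 -2 -3 -1 -1 -2]
  L: [ 1  1 -1  2  0  0 -1]
  M: [ 0  0  1  1  0  0  1]
  [T]: (1)·-1+(1)·-1+(-2)·-2+(-1)·-3+(1)·-1+(2)·-1+(1)·-2 = 0
  [L]: (1)·1+(1)·1+(-2)·-1+(-1)·2+(1)·0+(2)·0+(1)·-1 = 1
  [M]: (1)·0+(1)·0+(-2)·1+(-1)·1+(1)·0+(2)·0+(1)·1 = -2
⇒ L M^-2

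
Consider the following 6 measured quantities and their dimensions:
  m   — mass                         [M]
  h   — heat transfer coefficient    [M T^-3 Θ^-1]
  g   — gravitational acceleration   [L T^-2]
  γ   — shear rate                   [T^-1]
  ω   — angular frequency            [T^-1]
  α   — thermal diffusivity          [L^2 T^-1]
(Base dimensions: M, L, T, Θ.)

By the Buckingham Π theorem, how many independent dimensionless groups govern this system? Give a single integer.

2

Exponent matrix [M,L,T,Θ] × [m,h,g,γ,ω,α]:
  M: [ 1  1  0  0  0  0]
  L: [ 0  0  1  0  0  2]
  T: [ 0 -3 -2 -1 -1 -1]
  Θ: [ 0 -1  0  0  0  0]
Echelon form has 4 nonzero rows (pivots: m,h,g,γ)
6 vars − rank 4 = 2 Π groups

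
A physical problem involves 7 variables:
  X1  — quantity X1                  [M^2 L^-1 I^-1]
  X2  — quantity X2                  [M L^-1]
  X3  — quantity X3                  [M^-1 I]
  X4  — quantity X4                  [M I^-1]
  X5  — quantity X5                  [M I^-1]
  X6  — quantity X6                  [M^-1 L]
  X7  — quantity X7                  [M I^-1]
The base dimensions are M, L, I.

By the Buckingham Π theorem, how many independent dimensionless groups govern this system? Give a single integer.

5

Dimensional matrix (M×L×I by X1×X2×X3×X4×X5×X6×X7):
  M: [ 2  1 -1  1  1 -1  1]
  L: [-1 -1  0  0  0  1  0]
  I: [-1  0  1 -1 -1  0 -1]
Echelon form has 2 nonzero rows (pivots: X1,X2)
n=7, r=2 ⇒ 5 dimensionless groups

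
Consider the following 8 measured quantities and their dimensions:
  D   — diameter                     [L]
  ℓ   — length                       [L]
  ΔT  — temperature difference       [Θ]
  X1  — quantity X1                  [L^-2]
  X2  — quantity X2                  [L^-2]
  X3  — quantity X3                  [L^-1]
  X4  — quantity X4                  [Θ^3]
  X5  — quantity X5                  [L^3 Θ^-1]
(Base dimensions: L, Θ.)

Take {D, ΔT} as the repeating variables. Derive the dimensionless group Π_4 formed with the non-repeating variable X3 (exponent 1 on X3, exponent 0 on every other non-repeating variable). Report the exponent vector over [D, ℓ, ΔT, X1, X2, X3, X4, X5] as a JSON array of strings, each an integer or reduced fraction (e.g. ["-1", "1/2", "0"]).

Dimensional matrix (L×Θ by D×ℓ×ΔT×X1×X2×X3×X4×X5):
  L: [ 1  1  0 -2 -2 -1  0  3]
  Θ: [ 0  0  1  0  0  0  3 -1]
RREF → pivots at {D,ΔT} ⇒ r = 2
Pivot set = {D,ΔT}, free = {ℓ,X1,X2,X3,X4,X5}
RREF:
  r0: [   1    1    0   -2   -2   -1    0    3]
  r1: [   0    0    1    0    0    0    3   -1]
Fix exponent of X3 at 1, ℓ at 0, X1 at 0, X2 at 0, X4 at 0, X5 at 0; solve each RREF row for its pivot's exponent:
  r0: exp(D) + (-1)·1 = 0 ⇒ exp(D) = 1
  r1: exp(ΔT) + (0)·1 = 0 ⇒ exp(ΔT) = 0
Π_4 = D · X3

["1", "0", "0", "0", "0", "1", "0", "0"]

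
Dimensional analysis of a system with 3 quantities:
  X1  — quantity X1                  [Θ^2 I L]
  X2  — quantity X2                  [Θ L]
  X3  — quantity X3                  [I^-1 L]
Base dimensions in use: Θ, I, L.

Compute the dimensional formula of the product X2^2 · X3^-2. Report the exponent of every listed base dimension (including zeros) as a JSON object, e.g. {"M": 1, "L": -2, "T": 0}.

Exponent matrix [Θ,I,L] × [X1,X2,X3]:
  Θ: [ 2  1  0]
  I: [ 1  0 -1]
  L: [ 1  1  1]
  [Θ]: (2)·1+(-2)·0 = 2
  [I]: (2)·0+(-2)·-1 = 2
  [L]: (2)·1+(-2)·1 = 0
⇒ Θ^2 I^2

{"Θ": 2, "I": 2, "L": 0}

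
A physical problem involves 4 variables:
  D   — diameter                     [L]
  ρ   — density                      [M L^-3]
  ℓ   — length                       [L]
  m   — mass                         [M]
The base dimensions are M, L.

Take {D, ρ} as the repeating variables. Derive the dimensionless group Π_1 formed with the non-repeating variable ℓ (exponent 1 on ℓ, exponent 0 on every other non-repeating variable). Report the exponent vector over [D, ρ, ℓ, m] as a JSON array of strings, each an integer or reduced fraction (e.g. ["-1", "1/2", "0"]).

["-1", "0", "1", "0"]

Dimensional matrix (M×L by D×ρ×ℓ×m):
  M: [ 0  1  0  1]
  L: [ 1 -3  1  0]
Row reduction gives pivot columns D,ρ; rank = 2
Repeat: D,ρ; free: ℓ,m
RREF:
  r0: [   1    0    1    3]
  r1: [   0    1    0    1]
Fix exponent of ℓ at 1, m at 0; solve each RREF row for its pivot's exponent:
  r0: exp(D) + (1)·1 = 0 ⇒ exp(D) = -1
  r1: exp(ρ) + (0)·1 = 0 ⇒ exp(ρ) = 0
Π_1 = D^-1 · ℓ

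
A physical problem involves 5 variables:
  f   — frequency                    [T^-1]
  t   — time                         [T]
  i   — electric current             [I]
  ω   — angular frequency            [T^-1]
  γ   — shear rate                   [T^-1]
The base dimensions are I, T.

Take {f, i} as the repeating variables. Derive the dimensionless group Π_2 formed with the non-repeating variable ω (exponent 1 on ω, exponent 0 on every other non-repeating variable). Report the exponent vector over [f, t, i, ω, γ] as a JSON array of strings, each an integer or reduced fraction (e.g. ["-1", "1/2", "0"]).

Exponent matrix [I,T] × [f,t,i,ω,γ]:
  I: [ 0  0  1  0  0]
  T: [-1  1  0 -1 -1]
Row reduction gives pivot columns f,i; rank = 2
Pivot set = {f,i}, free = {t,ω,γ}
RREF:
  r0: [   1   -1    0    1    1]
  r1: [   0    0    1    0    0]
Fix exponent of ω at 1, t at 0, γ at 0; solve each RREF row for its pivot's exponent:
  r0: exp(f) + (1)·1 = 0 ⇒ exp(f) = -1
  r1: exp(i) + (0)·1 = 0 ⇒ exp(i) = 0
Π_2 = f^-1 · ω

["-1", "0", "0", "1", "0"]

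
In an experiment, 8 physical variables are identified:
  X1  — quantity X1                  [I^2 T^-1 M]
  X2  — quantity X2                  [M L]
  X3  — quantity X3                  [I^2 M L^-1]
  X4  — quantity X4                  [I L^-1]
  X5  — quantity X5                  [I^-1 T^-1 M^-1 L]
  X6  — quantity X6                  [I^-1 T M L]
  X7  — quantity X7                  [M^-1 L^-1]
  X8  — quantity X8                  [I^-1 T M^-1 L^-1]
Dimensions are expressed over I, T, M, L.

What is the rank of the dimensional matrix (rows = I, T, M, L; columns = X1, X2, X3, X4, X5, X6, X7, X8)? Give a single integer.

3

Write exponents as rows I,T,M,L / cols X1,X2,X3,X4,X5,X6,X7,X8:
  I: [ 2  0  2  1 -1 -1  0 -1]
  T: [-1  0  0  0 -1  1  0  1]
  M: [ 1  1  1  0 -1  1 -1 -1]
  L: [ 0  1 -1 -1  1  1 -1 -1]
Echelon form has 3 nonzero rows (pivots: X1,X2,X3)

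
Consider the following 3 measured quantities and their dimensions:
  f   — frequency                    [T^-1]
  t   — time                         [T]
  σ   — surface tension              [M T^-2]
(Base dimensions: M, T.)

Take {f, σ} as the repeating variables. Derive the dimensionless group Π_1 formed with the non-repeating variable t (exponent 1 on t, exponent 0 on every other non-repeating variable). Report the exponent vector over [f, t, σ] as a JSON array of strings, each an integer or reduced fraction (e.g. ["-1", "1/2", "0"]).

["1", "1", "0"]

Write exponents as rows M,T / cols f,t,σ:
  M: [ 0  0  1]
  T: [-1  1 -2]
Echelon form has 2 nonzero rows (pivots: f,σ)
Pivot set = {f,σ}, free = {t}
RREF:
  r0: [   1   -1    0]
  r1: [   0    0    1]
Fix exponent of t at 1; solve each RREF row for its pivot's exponent:
  r0: exp(f) + (-1)·1 = 0 ⇒ exp(f) = 1
  r1: exp(σ) + (0)·1 = 0 ⇒ exp(σ) = 0
Π_1 = f · t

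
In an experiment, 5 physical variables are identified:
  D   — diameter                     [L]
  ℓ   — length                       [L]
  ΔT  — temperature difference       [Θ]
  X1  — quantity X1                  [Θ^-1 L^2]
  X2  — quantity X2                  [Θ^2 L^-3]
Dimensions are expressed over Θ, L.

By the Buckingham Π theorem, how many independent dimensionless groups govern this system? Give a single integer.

Dimensional matrix (Θ×L by D×ℓ×ΔT×X1×X2):
  Θ: [ 0  0  1 -1  2]
  L: [ 1  1  0  2 -3]
Echelon form has 2 nonzero rows (pivots: D,ΔT)
5 vars − rank 2 = 3 Π groups

3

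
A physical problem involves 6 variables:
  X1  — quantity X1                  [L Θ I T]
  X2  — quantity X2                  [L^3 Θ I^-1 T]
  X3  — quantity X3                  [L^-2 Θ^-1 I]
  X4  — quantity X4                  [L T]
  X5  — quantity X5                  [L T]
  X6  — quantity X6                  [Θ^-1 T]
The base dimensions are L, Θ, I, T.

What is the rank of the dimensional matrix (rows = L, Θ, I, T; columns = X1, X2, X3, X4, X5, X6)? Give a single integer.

Dimensional matrix (L×Θ×I×T by X1×X2×X3×X4×X5×X6):
  L: [ 1  3 -2  1  1  0]
  Θ: [ 1  1 -1  0  0 -1]
  I: [ 1 -1  1  0  0  0]
  T: [ 1  1  0  1  1  1]
RREF → pivots at {X1,X2,X3} ⇒ r = 3

3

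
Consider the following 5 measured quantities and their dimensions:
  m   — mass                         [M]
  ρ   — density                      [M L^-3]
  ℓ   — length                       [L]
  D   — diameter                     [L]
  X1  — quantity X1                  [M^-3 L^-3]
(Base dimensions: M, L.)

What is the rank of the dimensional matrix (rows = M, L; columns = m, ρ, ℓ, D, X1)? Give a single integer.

Write exponents as rows M,L / cols m,ρ,ℓ,D,X1:
  M: [ 1  1  0  0 -3]
  L: [ 0 -3  1  1 -3]
Row reduction gives pivot columns m,ρ; rank = 2

2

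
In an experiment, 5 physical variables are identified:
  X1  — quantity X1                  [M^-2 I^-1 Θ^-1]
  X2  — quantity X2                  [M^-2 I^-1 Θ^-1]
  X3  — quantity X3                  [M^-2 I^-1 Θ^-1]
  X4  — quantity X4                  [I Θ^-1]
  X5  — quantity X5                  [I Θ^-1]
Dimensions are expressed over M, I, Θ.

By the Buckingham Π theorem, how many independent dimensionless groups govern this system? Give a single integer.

Write exponents as rows M,I,Θ / cols X1,X2,X3,X4,X5:
  M: [-2 -2 -2  0  0]
  I: [-1 -1 -1  1  1]
  Θ: [-1 -1 -1 -1 -1]
RREF → pivots at {X1,X4} ⇒ r = 2
n=5, r=2 ⇒ 3 dimensionless groups

3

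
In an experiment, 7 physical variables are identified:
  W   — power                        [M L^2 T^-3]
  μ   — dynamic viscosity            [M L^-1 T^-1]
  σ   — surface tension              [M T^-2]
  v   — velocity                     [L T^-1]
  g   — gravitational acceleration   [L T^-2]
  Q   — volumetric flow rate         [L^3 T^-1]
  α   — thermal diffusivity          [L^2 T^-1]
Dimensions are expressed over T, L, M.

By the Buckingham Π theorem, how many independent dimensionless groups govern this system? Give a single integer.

Dimensional matrix (T×L×M by W×μ×σ×v×g×Q×α):
  T: [-3 -1 -2 -1 -2 -1 -1]
  L: [ 2 -1  0  1  1  3  2]
  M: [ 1  1  1  0  0  0  0]
Echelon form has 3 nonzero rows (pivots: W,μ,σ)
n=7, r=3 ⇒ 4 dimensionless groups

4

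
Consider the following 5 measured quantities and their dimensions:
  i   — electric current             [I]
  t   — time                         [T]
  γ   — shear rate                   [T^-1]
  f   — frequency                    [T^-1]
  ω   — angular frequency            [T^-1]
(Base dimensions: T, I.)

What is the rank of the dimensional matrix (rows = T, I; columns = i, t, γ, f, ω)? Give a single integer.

2

Exponent matrix [T,I] × [i,t,γ,f,ω]:
  T: [ 0  1 -1 -1 -1]
  I: [ 1  0  0  0  0]
Echelon form has 2 nonzero rows (pivots: i,t)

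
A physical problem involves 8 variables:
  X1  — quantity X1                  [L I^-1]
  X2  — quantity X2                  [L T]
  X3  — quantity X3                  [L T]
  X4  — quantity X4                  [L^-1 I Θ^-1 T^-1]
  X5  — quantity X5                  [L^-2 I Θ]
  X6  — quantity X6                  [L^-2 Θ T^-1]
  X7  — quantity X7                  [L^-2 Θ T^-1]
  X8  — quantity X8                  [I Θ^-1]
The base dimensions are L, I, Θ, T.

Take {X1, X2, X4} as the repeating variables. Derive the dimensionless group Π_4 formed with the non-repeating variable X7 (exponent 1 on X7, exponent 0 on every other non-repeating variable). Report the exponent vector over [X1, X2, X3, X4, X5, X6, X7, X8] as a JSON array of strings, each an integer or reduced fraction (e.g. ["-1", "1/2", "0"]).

["1", "2", "0", "1", "0", "0", "1", "0"]

Exponent matrix [L,I,Θ,T] × [X1,X2,X3,X4,X5,X6,X7,X8]:
  L: [ 1  1  1 -1 -2 -2 -2  0]
  I: [-1  0  0  1  1  0  0  1]
  Θ: [ 0  0  0 -1  1  1  1 -1]
  T: [ 0  1  1 -1  0 -1 -1  0]
RREF → pivots at {X1,X2,X4} ⇒ r = 3
Repeat: X1,X2,X4; free: X3,X5,X6,X7,X8
RREF:
  r0: [   1    0    0    0   -2   -1   -1    0]
  r1: [   0    1    1    0   -1   -2   -2    1]
  r2: [   0    0    0    1   -1   -1   -1    1]
  r3: [   0    0    0    0    0    0    0    0]
Fix exponent of X7 at 1, X3 at 0, X5 at 0, X6 at 0, X8 at 0; solve each RREF row for its pivot's exponent:
  r0: exp(X1) + (-1)·1 = 0 ⇒ exp(X1) = 1
  r1: exp(X2) + (-2)·1 = 0 ⇒ exp(X2) = 2
  r2: exp(X4) + (-1)·1 = 0 ⇒ exp(X4) = 1
Π_4 = X1 · X2^2 · X4 · X7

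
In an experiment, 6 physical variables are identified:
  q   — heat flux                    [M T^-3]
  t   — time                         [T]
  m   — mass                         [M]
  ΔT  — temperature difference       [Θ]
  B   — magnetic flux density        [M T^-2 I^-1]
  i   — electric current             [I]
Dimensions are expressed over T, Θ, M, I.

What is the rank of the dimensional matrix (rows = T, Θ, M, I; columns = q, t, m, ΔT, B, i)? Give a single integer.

Write exponents as rows T,Θ,M,I / cols q,t,m,ΔT,B,i:
  T: [-3  1  0  0 -2  0]
  Θ: [ 0  0  0  1  0  0]
  M: [ 1  0  1  0  1  0]
  I: [ 0  0  0  0 -1  1]
Echelon form has 4 nonzero rows (pivots: q,t,ΔT,B)

4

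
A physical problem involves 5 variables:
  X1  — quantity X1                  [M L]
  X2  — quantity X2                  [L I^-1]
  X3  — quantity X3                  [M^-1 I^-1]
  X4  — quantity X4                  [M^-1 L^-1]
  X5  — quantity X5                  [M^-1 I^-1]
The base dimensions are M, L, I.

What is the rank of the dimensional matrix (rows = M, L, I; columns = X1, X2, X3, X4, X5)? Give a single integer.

2

Exponent matrix [M,L,I] × [X1,X2,X3,X4,X5]:
  M: [ 1  0 -1 -1 -1]
  L: [ 1  1  0 -1  0]
  I: [ 0 -1 -1  0 -1]
RREF → pivots at {X1,X2} ⇒ r = 2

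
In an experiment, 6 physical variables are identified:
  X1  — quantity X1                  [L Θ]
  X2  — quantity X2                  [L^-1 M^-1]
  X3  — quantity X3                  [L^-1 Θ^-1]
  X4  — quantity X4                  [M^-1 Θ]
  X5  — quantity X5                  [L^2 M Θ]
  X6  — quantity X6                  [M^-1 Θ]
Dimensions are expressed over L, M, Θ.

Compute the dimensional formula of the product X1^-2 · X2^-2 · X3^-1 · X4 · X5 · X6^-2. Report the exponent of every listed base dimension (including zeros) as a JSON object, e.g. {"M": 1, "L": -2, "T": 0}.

{"L": 3, "M": 4, "Θ": -1}

Exponent matrix [L,M,Θ] × [X1,X2,X3,X4,X5,X6]:
  L: [ 1 -1 -1  0  2  0]
  M: [ 0 -1  0 -1  1 -1]
  Θ: [ 1  0 -1  1  1  1]
  [L]: (-2)·1+(-2)·-1+(-1)·-1+(1)·0+(1)·2+(-2)·0 = 3
  [M]: (-2)·0+(-2)·-1+(-1)·0+(1)·-1+(1)·1+(-2)·-1 = 4
  [Θ]: (-2)·1+(-2)·0+(-1)·-1+(1)·1+(1)·1+(-2)·1 = -1
⇒ L^3 M^4 Θ^-1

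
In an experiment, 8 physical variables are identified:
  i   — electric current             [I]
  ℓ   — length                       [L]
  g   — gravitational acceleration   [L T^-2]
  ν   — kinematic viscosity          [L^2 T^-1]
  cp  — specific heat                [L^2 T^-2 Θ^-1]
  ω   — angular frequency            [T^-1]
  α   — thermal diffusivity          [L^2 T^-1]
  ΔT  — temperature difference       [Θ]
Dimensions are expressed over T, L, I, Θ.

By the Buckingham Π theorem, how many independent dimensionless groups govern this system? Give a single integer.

4

Dimensional matrix (T×L×I×Θ by i×ℓ×g×ν×cp×ω×α×ΔT):
  T: [ 0  0 -2 -1 -2 -1 -1  0]
  L: [ 0  1  1  2  2  0  2  0]
  I: [ 1  0  0  0  0  0  0  0]
  Θ: [ 0  0  0  0 -1  0  0  1]
RREF → pivots at {i,ℓ,g,cp} ⇒ r = 4
n=8, r=4 ⇒ 4 dimensionless groups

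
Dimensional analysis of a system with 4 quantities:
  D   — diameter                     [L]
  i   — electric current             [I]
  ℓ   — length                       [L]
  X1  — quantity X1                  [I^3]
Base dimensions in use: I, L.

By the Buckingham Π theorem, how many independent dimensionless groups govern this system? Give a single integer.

Write exponents as rows I,L / cols D,i,ℓ,X1:
  I: [ 0  1  0  3]
  L: [ 1  0  1  0]
Echelon form has 2 nonzero rows (pivots: D,i)
Π count = n − r = 4 − 2 = 2

2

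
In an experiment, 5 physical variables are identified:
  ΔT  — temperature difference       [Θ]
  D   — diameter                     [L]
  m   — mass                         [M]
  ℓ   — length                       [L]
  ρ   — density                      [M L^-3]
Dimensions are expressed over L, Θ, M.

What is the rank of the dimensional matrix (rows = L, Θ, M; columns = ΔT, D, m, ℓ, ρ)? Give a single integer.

Exponent matrix [L,Θ,M] × [ΔT,D,m,ℓ,ρ]:
  L: [ 0  1  0  1 -3]
  Θ: [ 1  0  0  0  0]
  M: [ 0  0  1  0  1]
Echelon form has 3 nonzero rows (pivots: ΔT,D,m)

3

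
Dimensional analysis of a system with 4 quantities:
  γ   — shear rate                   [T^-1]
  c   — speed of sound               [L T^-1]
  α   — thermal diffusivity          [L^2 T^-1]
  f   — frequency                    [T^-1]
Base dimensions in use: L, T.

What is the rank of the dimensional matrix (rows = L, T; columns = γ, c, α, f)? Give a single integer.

Write exponents as rows L,T / cols γ,c,α,f:
  L: [ 0  1  2  0]
  T: [-1 -1 -1 -1]
Row reduction gives pivot columns γ,c; rank = 2

2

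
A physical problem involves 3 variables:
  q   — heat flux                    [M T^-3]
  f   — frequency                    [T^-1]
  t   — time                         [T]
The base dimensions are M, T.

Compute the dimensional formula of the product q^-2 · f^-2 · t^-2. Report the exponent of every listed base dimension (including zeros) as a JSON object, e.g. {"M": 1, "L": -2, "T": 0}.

Dimensional matrix (M×T by q×f×t):
  M: [ 1  0  0]
  T: [-3 -1  1]
  [M]: (-2)·1+(-2)·0+(-2)·0 = -2
  [T]: (-2)·-3+(-2)·-1+(-2)·1 = 6
⇒ M^-2 T^6

{"M": -2, "T": 6}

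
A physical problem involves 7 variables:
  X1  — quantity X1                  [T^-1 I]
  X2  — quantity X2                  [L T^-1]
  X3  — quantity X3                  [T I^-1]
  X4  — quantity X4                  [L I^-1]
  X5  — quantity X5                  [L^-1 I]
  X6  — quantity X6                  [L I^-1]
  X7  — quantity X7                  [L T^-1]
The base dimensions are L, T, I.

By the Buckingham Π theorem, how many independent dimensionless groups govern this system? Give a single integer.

5

Dimensional matrix (L×T×I by X1×X2×X3×X4×X5×X6×X7):
  L: [ 0  1  0  1 -1  1  1]
  T: [-1 -1  1  0  0  0 -1]
  I: [ 1  0 -1 -1  1 -1  0]
RREF → pivots at {X1,X2} ⇒ r = 2
n=7, r=2 ⇒ 5 dimensionless groups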